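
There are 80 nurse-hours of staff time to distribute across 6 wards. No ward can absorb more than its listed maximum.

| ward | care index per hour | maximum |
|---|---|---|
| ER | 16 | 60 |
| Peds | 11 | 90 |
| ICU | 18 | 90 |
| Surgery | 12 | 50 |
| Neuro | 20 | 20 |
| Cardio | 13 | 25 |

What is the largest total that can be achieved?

1480

Order the wards by care index per hour: Neuro 20 > ICU 18 > ER 16 > Cardio 13 > Surgery 12 > Peds 11.
Give Neuro 20 to hit its cap of 20 ; 60 left.
ICU has room for 90 but only 60 remain, so it gets 60.
Total = 18×60 + 20×20 = 1480.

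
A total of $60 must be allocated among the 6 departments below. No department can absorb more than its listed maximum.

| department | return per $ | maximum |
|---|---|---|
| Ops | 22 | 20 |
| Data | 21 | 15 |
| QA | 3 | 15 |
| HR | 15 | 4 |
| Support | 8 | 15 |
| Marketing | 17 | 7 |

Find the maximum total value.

Rank by return per $: Ops 22 > Data 21 > Marketing 17 > HR 15 > Support 8 > QA 3.
Ops takes 20 to reach its cap of 20 → 40 left.
Give Data 15 to hit its cap of 15 → 25 left.
Marketing takes 7 to reach its cap of 7 → 18 left.
HR: +4 to 4 (cap) → 14 left.
Support: +14 (room for 15) → 14. Pool exhausted.
Total = 22×20 + 21×15 + 15×4 + 8×14 + 17×7 = 1046.

1046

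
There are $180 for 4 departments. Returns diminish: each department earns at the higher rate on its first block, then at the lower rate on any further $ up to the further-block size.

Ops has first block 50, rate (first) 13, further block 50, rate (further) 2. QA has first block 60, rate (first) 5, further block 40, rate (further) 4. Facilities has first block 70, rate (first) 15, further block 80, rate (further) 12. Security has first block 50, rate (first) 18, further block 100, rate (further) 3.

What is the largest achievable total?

Treat each block as its own option and order by rate: Security/tier1 18 > Facilities/tier1 15 > Ops/tier1 13 > Facilities/tier2 12 > QA/tier1 5 > QA/tier2 4 > Security/tier2 3 > Ops/tier2 2.
Fill Security tier1 block (50 at 18) ; 130 left.
Facilities/tier1 (15): +70 ; 60 left.
Ops/tier1 (13): +50 ; 10 left.
Facilities/tier2: +10 of 80 at 12; pool empty.
Total = 18×50 + 15×70 + 13×50 + 12×10 = 2720.

2720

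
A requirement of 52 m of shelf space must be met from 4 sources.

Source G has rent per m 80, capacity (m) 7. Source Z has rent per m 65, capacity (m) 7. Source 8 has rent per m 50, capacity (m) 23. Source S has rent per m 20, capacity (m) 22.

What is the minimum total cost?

Cheapest first:
Source S at 20: take all 22 m → 30 still needed.
Source 8 (50): use full 23 → 7 m to go.
Take 7 from Source Z at 65 → need 0 more.
Source G: unused.
Cost = 22×20 + 23×50 + 7×65 = 2045.

2045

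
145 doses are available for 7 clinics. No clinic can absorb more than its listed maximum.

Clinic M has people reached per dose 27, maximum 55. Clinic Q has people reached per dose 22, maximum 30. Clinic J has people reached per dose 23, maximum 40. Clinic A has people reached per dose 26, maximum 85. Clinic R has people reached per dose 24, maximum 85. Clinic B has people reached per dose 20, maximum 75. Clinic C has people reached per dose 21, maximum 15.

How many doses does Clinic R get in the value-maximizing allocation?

Highest people reached per dose first: Clinic M 27 > Clinic A 26 > Clinic R 24 > Clinic J 23 > Clinic Q 22 > Clinic C 21 > Clinic B 20.
Clinic M: +55 to 55 (cap) — 90 left.
Give Clinic A 85 to hit its cap of 85 — 5 left.
Clinic R has room for 85 but only 5 remain, so it gets 5.

5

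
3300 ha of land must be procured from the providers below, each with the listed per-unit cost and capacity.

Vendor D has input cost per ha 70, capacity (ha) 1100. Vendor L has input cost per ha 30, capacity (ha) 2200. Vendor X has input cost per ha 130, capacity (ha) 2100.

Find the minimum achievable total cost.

143000

Cheapest first:
Take 2200 from Vendor L at 30 → need 1100 more.
Vendor D (70): use full 1100 → 0 ha to go.
Vendor X: unused.
Cost = 2200×30 + 1100×70 = 143000.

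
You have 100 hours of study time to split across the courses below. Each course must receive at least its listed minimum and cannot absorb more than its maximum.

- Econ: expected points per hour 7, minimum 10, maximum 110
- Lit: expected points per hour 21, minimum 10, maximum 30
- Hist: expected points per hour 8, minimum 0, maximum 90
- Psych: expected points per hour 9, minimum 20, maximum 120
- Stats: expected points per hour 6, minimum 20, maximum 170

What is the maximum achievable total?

Meeting every minimum uses 10+10+0+20+20 = 60 hours, leaving 40.
Rank by expected points per hour: Lit 21 > Psych 9 > Hist 8 > Econ 7 > Stats 6.
Lit: +20 to 30 (cap) — 20 left.
Psych has room for 100 more but only 20 remain, so it gets 40.
Total = 7×10 + 21×30 + 9×40 + 6×20 = 1180.

1180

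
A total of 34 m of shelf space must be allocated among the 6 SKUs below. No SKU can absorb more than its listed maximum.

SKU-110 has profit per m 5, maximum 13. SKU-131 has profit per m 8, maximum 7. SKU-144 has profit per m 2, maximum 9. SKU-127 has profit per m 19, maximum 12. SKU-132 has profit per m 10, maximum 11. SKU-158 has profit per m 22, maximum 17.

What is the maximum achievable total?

652

Highest profit per m first: SKU-158 22 > SKU-127 19 > SKU-132 10 > SKU-131 8 > SKU-110 5 > SKU-144 2.
Give SKU-158 17 to hit its cap of 17 — 17 left.
SKU-127: +12 to 12 (cap) — 5 left.
SKU-132: +5 (room for 11) → 5. Pool exhausted.
Total = 19×12 + 10×5 + 22×17 = 652.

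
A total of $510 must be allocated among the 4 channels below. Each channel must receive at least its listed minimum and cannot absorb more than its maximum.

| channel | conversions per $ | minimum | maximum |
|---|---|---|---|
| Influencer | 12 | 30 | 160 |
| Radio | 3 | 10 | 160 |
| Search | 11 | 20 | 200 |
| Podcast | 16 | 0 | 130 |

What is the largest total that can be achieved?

Meeting every minimum uses 30+10+20+0 = 60 $, leaving 450.
Order the channels by conversions per $: Podcast 16 > Influencer 12 > Search 11 > Radio 3.
Podcast: +130 to 130 (cap) — 320 left.
Give Influencer 130 more to hit its cap of 160 — 190 left.
Give Search 180 more to hit its cap of 200 — 10 left.
Only 10 left; Radio takes them to reach 20.
Total = 12×160 + 3×20 + 11×200 + 16×130 = 6260.

6260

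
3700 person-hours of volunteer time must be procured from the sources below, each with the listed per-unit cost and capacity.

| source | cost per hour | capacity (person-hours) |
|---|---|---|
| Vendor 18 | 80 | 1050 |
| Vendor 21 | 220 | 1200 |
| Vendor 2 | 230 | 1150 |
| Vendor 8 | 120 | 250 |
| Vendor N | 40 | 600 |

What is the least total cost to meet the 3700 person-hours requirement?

540000

Fill from the cheapest source first.
Vendor N (40): use full 600 → 3100 person-hours to go.
Take 1050 from Vendor 18 at 80 → need 2050 more.
Vendor 8 at 120: take all 250 person-hours → 1800 still needed.
Take 1200 from Vendor 21 at 220 → need 600 more.
Vendor 2 (230): take the remaining 600 → done.
Cost = 600×40 + 1050×80 + 250×120 + 1200×220 + 600×230 = 540000.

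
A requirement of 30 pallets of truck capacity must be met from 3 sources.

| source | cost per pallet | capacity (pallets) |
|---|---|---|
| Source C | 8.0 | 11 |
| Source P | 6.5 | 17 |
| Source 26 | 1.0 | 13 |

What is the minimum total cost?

Cheapest first:
Source 26 at 1.0: take all 13 pallets → 17 still needed.
Source P at 6.5: take all 17 pallets → 0 still needed.
Source C: unused.
Cost = 13×1.0 + 17×6.5 = 123.5.

123.5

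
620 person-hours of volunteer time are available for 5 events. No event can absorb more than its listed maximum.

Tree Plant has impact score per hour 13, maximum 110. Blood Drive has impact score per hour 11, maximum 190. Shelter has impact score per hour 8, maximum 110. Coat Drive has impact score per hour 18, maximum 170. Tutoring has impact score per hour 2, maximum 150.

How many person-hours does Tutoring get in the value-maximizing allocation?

Order the events by impact score per hour: Coat Drive 18 > Tree Plant 13 > Blood Drive 11 > Shelter 8 > Tutoring 2.
Give Coat Drive 170 to hit its cap of 170 → 450 left.
Tree Plant takes 110 to reach its cap of 110 → 340 left.
Give Blood Drive 190 to hit its cap of 190 → 150 left.
Give Shelter 110 to hit its cap of 110 → 40 left.
Only 40 left; Tutoring takes them to reach 40.

40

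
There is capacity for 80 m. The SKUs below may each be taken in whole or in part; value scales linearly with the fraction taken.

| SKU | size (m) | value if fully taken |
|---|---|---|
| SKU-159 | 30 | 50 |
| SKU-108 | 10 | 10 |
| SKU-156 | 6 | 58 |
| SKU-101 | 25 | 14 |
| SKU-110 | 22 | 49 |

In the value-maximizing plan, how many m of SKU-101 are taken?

Sort by value density: SKU-156 58/6≈9.67, SKU-110 49/22≈2.23, SKU-159 50/30≈1.67, SKU-108 10/10≈1, SKU-101 14/25≈0.56.
Take all of SKU-156 (6 m, value 58) → 74 m left.
SKU-110: take in full, 22 m for value 49 → 52 left.
SKU-159: take in full, 30 m for value 50 → 22 left.
Take all of SKU-108 (10 m, value 10) → 12 m left.
12 m left: a 12/25 share of SKU-101 gives 14×12/25 = 6.72.

12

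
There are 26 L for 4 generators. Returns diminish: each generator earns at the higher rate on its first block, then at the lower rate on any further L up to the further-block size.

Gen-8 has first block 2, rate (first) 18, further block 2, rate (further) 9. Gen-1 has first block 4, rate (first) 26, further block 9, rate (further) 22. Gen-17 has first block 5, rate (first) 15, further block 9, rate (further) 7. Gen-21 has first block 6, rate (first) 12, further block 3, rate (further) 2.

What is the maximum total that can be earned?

485

Order all 8 blocks by rate: Gen-1/T1 26 > Gen-1/T2 22 > Gen-8/T1 18 > Gen-17/T1 15 > Gen-21/T1 12 > Gen-8/T2 9 > Gen-17/T2 7 > Gen-21/T2 2.
Gen-1/T1 (26): +4 → 22 left.
Gen-1/T2 (22): +9 → 13 left.
Gen-8 T1 at 18: fill all 2 → 11 left.
Gen-17 T1 at 15: fill all 5 → 6 left.
Gen-21 T1 at 12: fill all 6 → 0 left.
Total = 26×4 + 22×9 + 18×2 + 15×5 + 12×6 = 485.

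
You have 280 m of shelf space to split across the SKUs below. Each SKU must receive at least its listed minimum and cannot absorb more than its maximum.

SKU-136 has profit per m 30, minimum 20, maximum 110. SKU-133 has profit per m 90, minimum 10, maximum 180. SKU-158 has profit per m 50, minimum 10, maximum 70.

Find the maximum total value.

Meeting every minimum uses 20+10+10 = 40 m, leaving 240.
Rank by profit per m: SKU-133 90 > SKU-158 50 > SKU-136 30.
SKU-133 takes 170 more to reach its cap of 180 → 70 left.
SKU-158 takes 60 more to reach its cap of 70 → 10 left.
Only 10 left; SKU-136 takes them to reach 30.
Total = 30×30 + 90×180 + 50×70 = 20600.

20600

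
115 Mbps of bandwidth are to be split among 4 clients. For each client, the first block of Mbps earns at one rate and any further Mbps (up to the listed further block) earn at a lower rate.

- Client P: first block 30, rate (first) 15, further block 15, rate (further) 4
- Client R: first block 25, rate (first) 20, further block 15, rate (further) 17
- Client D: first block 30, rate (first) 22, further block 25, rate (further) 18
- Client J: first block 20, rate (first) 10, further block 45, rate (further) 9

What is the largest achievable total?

Treat each block as its own option and order by rate: Client D/tier1 22 > Client R/tier1 20 > Client D/tier2 18 > Client R/tier2 17 > Client P/tier1 15 > Client J/tier1 10 > Client J/tier2 9 > Client P/tier2 4.
Client D/tier1 (22): +30 — 85 left.
Client R/tier1 (20): +25 — 60 left.
Fill Client D tier2 block (25 at 18) — 35 left.
Fill Client R tier2 block (15 at 17) — 20 left.
Client P tier1 at 15: only 20 left, fill 20.
Total = 22×30 + 20×25 + 18×25 + 17×15 + 15×20 = 2165.

2165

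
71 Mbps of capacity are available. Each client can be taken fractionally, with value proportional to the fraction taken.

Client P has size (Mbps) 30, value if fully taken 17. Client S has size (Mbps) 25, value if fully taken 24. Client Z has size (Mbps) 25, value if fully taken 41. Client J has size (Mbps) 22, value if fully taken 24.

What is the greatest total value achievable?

Best value per unit of size first: Client Z 41/25≈1.64, Client J 24/22≈1.09, Client S 24/25≈0.96, Client P 17/30≈0.567.
Client Z: take in full, 25 Mbps for value 41 → 46 left.
Client J: take in full, 22 Mbps for value 24 → 24 left.
Fill the last 24 Mbps with part of Client S: 24/25 of it earns 23.04.
Total value = 88.04.

88.04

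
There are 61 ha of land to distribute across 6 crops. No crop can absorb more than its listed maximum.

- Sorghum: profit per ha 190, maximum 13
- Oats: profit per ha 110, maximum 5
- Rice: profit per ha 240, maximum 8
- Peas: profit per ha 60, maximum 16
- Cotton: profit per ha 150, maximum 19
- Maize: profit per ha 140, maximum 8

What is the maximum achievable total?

9390

Order the crops by profit per ha: Rice 240 > Sorghum 190 > Cotton 150 > Maize 140 > Oats 110 > Peas 60.
Give Rice 8 to hit its cap of 8 — 53 left.
Give Sorghum 13 to hit its cap of 13 — 40 left.
Cotton takes 19 to reach its cap of 19 — 21 left.
Give Maize 8 to hit its cap of 8 — 13 left.
Give Oats 5 to hit its cap of 5 — 8 left.
Peas: +8 (room for 16) → 8. Pool exhausted.
Total = 190×13 + 110×5 + 240×8 + 60×8 + 150×19 + 140×8 = 9390.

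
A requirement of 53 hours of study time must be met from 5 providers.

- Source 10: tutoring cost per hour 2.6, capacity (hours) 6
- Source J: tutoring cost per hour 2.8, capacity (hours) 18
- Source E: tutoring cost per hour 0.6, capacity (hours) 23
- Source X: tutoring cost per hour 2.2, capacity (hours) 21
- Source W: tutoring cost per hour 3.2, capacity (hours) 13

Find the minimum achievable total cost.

84

Fill from the cheapest provider first.
Source E at 0.6: take all 23 hours → 30 still needed.
Take 21 from Source X at 2.2 → need 9 more.
Take 6 from Source 10 at 2.6 → need 3 more.
Source J (2.8): take the remaining 3 → done.
Source W: unused.
Cost = 23×0.6 + 21×2.2 + 6×2.6 + 3×2.8 = 84.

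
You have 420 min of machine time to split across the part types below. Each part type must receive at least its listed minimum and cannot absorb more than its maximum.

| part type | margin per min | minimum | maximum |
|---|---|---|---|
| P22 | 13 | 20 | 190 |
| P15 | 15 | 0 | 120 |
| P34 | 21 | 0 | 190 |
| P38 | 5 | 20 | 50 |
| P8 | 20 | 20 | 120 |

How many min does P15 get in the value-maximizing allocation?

Meeting every minimum uses 20+0+0+20+20 = 60 min, leaving 360.
Highest margin per min first: P34 21 > P8 20 > P15 15 > P22 13 > P38 5.
P34 takes 190 more to reach its cap of 190 — 170 left.
Give P8 100 more to hit its cap of 120 — 70 left.
P15: +70 (room for 120) → 70. Pool exhausted.

70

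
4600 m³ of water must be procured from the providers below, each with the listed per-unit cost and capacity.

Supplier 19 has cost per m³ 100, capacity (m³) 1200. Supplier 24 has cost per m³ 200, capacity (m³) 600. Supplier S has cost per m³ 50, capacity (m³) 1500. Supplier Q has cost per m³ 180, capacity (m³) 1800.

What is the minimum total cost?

Use providers in increasing cost order.
Supplier S (50): use full 1500 ; 3100 m³ to go.
Supplier 19 at 100: take all 1200 m³ ; 1900 still needed.
Take 1800 from Supplier Q at 180 ; need 100 more.
Take 100 from Supplier 24 at 200 to finish.
Cost = 1500×50 + 1200×100 + 1800×180 + 100×200 = 539000.

539000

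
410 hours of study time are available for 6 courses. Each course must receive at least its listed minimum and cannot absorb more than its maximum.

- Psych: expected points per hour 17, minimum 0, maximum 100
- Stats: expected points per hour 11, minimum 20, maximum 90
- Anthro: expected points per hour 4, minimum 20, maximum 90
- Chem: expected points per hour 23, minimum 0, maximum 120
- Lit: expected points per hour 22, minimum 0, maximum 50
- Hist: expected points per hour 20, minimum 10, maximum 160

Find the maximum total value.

Meeting every minimum uses 0+20+20+0+0+10 = 50 hours, leaving 360.
Highest expected points per hour first: Chem 23 > Lit 22 > Hist 20 > Psych 17 > Stats 11 > Anthro 4.
Give Chem 120 more to hit its cap of 120 — 240 left.
Give Lit 50 more to hit its cap of 50 — 190 left.
Hist: +150 to 160 (cap) — 40 left.
Only 40 left; Psych takes them to reach 40.
Total = 17×40 + 11×20 + 4×20 + 23×120 + 22×50 + 20×160 = 8040.

8040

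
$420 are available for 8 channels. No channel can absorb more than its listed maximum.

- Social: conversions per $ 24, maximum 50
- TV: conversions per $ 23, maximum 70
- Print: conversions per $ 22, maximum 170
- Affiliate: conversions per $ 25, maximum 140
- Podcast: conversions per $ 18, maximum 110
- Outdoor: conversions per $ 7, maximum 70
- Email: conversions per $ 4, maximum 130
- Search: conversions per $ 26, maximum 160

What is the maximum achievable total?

10470

Rank by conversions per $: Search 26 > Affiliate 25 > Social 24 > TV 23 > Print 22 > Podcast 18 > Outdoor 7 > Email 4.
Search: +160 to 160 (cap) ; 260 left.
Affiliate takes 140 to reach its cap of 140 ; 120 left.
Social takes 50 to reach its cap of 50 ; 70 left.
TV: +70 to 70 (cap) ; 0 left.
Total = 24×50 + 23×70 + 25×140 + 26×160 = 10470.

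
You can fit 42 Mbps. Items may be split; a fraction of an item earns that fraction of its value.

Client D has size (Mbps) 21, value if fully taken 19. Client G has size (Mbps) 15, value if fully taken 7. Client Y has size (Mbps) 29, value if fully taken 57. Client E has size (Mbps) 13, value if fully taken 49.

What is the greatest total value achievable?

106

Rank by value-to-size ratio: Client E 49/13≈3.77, Client Y 57/29≈1.97, Client D 19/21≈0.905, Client G 7/15≈0.467.
All 13 Mbps of Client E fit (value 49) → 29 remain.
All 29 Mbps of Client Y fit (value 57) → 0 remain.
Total value = 106.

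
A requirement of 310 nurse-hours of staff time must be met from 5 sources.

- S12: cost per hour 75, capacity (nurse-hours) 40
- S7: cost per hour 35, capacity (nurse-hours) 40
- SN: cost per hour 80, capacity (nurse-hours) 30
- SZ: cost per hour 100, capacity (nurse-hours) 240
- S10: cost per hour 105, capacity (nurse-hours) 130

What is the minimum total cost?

26800

Use sources in increasing cost order.
S7 at 35: take all 40 nurse-hours — 270 still needed.
Take 40 from S12 at 75 — need 230 more.
SN (80): use full 30 — 200 nurse-hours to go.
Take 200 from SZ at 100 to finish.
S10: unused.
Cost = 40×35 + 40×75 + 30×80 + 200×100 = 26800.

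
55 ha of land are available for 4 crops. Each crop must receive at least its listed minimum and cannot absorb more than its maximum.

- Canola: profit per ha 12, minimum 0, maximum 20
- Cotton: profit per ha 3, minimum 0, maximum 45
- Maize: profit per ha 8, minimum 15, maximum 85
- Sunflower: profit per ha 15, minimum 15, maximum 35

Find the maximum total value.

Meeting every minimum uses 0+0+15+15 = 30 ha, leaving 25.
Rank by profit per ha: Sunflower 15 > Canola 12 > Maize 8 > Cotton 3.
Sunflower: +20 to 35 (cap) ; 5 left.
Canola: +5 (room for 20) → 5. Pool exhausted.
Total = 12×5 + 8×15 + 15×35 = 705.

705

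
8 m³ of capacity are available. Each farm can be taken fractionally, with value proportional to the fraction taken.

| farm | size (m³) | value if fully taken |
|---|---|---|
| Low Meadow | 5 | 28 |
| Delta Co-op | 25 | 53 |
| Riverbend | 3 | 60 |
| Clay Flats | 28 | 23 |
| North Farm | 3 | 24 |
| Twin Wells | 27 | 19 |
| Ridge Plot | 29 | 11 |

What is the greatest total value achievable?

95.2

Rank by value-to-size ratio: Riverbend 60/3≈20, North Farm 24/3≈8, Low Meadow 28/5≈5.6, Delta Co-op 53/25≈2.12, Clay Flats 23/28≈0.821, Twin Wells 19/27≈0.704, Ridge Plot 11/29≈0.379.
All 3 m³ of Riverbend fit (value 60) — 5 remain.
Take all of North Farm (3 m³, value 24) — 2 m³ left.
Only 2 m³ remain; take 2/5 of Low Meadow for value 28×2/5 = 11.2.
Total value = 95.2.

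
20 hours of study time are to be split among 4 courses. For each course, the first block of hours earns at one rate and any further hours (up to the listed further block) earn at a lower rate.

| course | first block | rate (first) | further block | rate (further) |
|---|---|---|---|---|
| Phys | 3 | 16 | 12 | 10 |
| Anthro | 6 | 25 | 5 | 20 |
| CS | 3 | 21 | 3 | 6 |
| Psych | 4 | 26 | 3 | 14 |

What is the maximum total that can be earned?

449

Order all 8 blocks by rate: Psych/T1 26 > Anthro/T1 25 > CS/T1 21 > Anthro/T2 20 > Phys/T1 16 > Psych/T2 14 > Phys/T2 10 > CS/T2 6.
Psych T1 at 26: fill all 4 ; 16 left.
Fill Anthro T1 block (6 at 25) ; 10 left.
Fill CS T1 block (3 at 21) ; 7 left.
Anthro T2 at 20: fill all 5 ; 2 left.
Phys T1 at 16: only 2 left, fill 2.
Total = 26×4 + 25×6 + 21×3 + 20×5 + 16×2 = 449.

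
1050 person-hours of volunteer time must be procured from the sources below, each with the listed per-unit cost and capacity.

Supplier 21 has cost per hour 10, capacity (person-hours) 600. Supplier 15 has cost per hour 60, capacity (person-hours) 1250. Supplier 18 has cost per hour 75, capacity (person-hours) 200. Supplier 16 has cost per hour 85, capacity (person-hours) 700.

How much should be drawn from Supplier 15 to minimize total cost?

450

Use sources in increasing cost order.
Supplier 21 at 10: take all 600 person-hours — 450 still needed.
Supplier 15 at 60: take 450 of its 1250 — requirement met.
Supplier 18, Supplier 16: unused.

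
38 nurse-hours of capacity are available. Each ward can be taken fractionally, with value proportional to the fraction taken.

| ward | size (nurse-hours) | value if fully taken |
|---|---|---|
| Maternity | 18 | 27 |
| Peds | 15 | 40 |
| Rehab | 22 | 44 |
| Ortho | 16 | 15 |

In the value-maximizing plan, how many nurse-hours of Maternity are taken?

1

Sort by value density: Peds 40/15≈2.67, Rehab 44/22≈2, Maternity 27/18≈1.5, Ortho 15/16≈0.938.
Peds: take in full, 15 nurse-hours for value 40 → 23 left.
All 22 nurse-hours of Rehab fit (value 44) → 1 remain.
1 nurse-hours left: a 1/18 share of Maternity gives 27×1/18 = 1.5.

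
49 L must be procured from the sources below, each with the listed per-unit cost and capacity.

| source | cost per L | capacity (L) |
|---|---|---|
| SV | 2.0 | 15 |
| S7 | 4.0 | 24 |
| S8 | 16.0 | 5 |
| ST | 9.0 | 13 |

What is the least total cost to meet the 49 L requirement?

Fill from the cheapest source first.
Take 15 from SV at 2.0 → need 34 more.
S7 at 4.0: take all 24 L → 10 still needed.
Take 10 from ST at 9.0 to finish.
S8: unused.
Cost = 15×2.0 + 24×4.0 + 10×9.0 = 216.

216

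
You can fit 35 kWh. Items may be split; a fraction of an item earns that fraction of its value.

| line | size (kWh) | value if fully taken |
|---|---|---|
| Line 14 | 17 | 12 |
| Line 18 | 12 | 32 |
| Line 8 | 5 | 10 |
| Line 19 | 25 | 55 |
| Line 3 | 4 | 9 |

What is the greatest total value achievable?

Rank by value-to-size ratio: Line 18 32/12≈2.67, Line 3 9/4≈2.25, Line 19 55/25≈2.2, Line 8 10/5≈2, Line 14 12/17≈0.706.
Take all of Line 18 (12 kWh, value 32) ; 23 kWh left.
All 4 kWh of Line 3 fit (value 9) ; 19 remain.
Fill the last 19 kWh with part of Line 19: 19/25 of it earns 41.8.
Total value = 82.8.

82.8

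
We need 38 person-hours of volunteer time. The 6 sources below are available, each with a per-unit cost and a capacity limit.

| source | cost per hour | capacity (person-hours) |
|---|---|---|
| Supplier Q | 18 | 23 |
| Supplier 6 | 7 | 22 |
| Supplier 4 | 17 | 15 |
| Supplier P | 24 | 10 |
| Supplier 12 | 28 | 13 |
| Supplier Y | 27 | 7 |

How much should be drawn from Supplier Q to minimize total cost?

Fill from the cheapest source first.
Supplier 6 at 7: take all 22 person-hours — 16 still needed.
Supplier 4 at 17: take all 15 person-hours — 1 still needed.
Supplier Q (18): take the remaining 1 — done.
Supplier P, Supplier Y, Supplier 12: unused.

1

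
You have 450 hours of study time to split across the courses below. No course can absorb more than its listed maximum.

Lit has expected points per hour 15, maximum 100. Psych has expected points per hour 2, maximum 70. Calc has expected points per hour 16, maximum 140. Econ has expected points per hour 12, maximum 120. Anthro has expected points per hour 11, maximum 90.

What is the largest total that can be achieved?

Rank by expected points per hour: Calc 16 > Lit 15 > Econ 12 > Anthro 11 > Psych 2.
Calc takes 140 to reach its cap of 140 — 310 left.
Lit: +100 to 100 (cap) — 210 left.
Econ takes 120 to reach its cap of 120 — 90 left.
Anthro: +90 to 90 (cap) — 0 left.
Total = 15×100 + 16×140 + 12×120 + 11×90 = 6170.

6170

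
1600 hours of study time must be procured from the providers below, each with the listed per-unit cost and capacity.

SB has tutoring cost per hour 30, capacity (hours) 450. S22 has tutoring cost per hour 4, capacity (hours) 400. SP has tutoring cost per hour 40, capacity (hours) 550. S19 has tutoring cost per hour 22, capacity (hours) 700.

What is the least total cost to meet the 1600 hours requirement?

32500

Use providers in increasing cost order.
Take 400 from S22 at 4 — need 1200 more.
S19 at 22: take all 700 hours — 500 still needed.
SB at 30: take all 450 hours — 50 still needed.
SP (40): take the remaining 50 — done.
Cost = 400×4 + 700×22 + 450×30 + 50×40 = 32500.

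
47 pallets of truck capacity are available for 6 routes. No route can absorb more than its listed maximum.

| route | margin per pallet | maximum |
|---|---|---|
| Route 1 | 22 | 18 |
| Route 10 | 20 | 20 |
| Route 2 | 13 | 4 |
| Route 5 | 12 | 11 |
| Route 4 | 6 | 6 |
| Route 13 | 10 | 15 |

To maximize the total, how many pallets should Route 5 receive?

Order the routes by margin per pallet: Route 1 22 > Route 10 20 > Route 2 13 > Route 5 12 > Route 13 10 > Route 4 6.
Give Route 1 18 to hit its cap of 18 → 29 left.
Route 10: +20 to 20 (cap) → 9 left.
Route 2: +4 to 4 (cap) → 5 left.
Route 5: +5 (room for 11) → 5. Pool exhausted.

5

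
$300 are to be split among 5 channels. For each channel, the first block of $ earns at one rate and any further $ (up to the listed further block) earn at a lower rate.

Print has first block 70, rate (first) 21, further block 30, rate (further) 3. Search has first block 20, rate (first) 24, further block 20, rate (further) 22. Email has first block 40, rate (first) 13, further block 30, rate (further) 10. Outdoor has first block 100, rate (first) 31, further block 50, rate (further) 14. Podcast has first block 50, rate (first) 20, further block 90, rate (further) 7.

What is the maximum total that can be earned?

7050

Rank every tier by rate: Outdoor/tier1 31 > Search/tier1 24 > Search/tier2 22 > Print/tier1 21 > Podcast/tier1 20 > Outdoor/tier2 14 > Email/tier1 13 > Email/tier2 10 > Podcast/tier2 7 > Print/tier2 3.
Outdoor/tier1 (31): +100 → 200 left.
Fill Search tier1 block (20 at 24) → 180 left.
Search tier2 at 22: fill all 20 → 160 left.
Print tier1 at 21: fill all 70 → 90 left.
Podcast tier1 at 20: fill all 50 → 40 left.
Outdoor/tier2: +40 of 50 at 14; pool empty.
Total = 31×100 + 24×20 + 22×20 + 21×70 + 20×50 + 14×40 = 7050.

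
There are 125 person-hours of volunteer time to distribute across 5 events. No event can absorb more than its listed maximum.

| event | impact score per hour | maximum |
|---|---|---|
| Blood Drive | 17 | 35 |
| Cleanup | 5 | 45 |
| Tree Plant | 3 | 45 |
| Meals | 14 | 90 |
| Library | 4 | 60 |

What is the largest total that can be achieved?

1855

Order the events by impact score per hour: Blood Drive 17 > Meals 14 > Cleanup 5 > Library 4 > Tree Plant 3.
Blood Drive takes 35 to reach its cap of 35 ; 90 left.
Meals takes 90 to reach its cap of 90 ; 0 left.
Total = 17×35 + 14×90 = 1855.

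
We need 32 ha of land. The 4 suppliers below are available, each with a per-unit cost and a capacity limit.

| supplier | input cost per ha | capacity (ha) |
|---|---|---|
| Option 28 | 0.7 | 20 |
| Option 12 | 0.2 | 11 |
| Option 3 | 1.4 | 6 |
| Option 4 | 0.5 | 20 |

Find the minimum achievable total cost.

Fill from the cheapest supplier first.
Option 12 at 0.2: take all 11 ha — 21 still needed.
Take 20 from Option 4 at 0.5 — need 1 more.
Take 1 from Option 28 at 0.7 to finish.
Option 3: unused.
Cost = 11×0.2 + 20×0.5 + 1×0.7 = 12.9.

12.9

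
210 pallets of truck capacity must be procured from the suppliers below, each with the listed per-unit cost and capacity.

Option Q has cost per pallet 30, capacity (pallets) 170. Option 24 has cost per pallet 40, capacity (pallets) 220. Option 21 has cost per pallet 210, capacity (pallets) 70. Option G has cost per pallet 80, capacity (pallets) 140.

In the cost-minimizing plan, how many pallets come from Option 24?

Fill from the cheapest supplier first.
Option Q at 30: take all 170 pallets ; 40 still needed.
Take 40 from Option 24 at 40 to finish.
Option G, Option 21: unused.

40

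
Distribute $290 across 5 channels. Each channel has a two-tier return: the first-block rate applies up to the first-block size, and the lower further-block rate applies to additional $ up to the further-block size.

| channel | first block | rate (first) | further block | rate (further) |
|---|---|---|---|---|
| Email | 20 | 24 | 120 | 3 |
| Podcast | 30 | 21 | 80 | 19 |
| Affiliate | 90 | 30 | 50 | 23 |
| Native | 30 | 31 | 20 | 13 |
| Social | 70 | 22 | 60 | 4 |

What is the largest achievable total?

Order all 10 blocks by rate: Native/T1 31 > Affiliate/T1 30 > Email/T1 24 > Affiliate/T2 23 > Social/T1 22 > Podcast/T1 21 > Podcast/T2 19 > Native/T2 13 > Social/T2 4 > Email/T2 3.
Fill Native T1 block (30 at 31) → 260 left.
Fill Affiliate T1 block (90 at 30) → 170 left.
Email/T1 (24): +20 → 150 left.
Affiliate T2 at 23: fill all 50 → 100 left.
Social/T1 (22): +70 → 30 left.
Fill Podcast T1 block (30 at 21) → 0 left.
Total = 31×30 + 30×90 + 24×20 + 23×50 + 22×70 + 21×30 = 7430.

7430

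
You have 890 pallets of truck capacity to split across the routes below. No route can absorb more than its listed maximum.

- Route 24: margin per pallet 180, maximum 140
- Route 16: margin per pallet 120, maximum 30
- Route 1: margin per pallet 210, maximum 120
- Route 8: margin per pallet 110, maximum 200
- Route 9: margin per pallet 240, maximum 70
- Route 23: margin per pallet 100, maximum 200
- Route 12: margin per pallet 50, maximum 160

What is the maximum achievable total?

119300

Rank by margin per pallet: Route 9 240 > Route 1 210 > Route 24 180 > Route 16 120 > Route 8 110 > Route 23 100 > Route 12 50.
Give Route 9 70 to hit its cap of 70 → 820 left.
Give Route 1 120 to hit its cap of 120 → 700 left.
Give Route 24 140 to hit its cap of 140 → 560 left.
Give Route 16 30 to hit its cap of 30 → 530 left.
Route 8 takes 200 to reach its cap of 200 → 330 left.
Give Route 23 200 to hit its cap of 200 → 130 left.
Route 12: +130 (room for 160) → 130. Pool exhausted.
Total = 180×140 + 120×30 + 210×120 + 110×200 + 240×70 + 100×200 + 50×130 = 119300.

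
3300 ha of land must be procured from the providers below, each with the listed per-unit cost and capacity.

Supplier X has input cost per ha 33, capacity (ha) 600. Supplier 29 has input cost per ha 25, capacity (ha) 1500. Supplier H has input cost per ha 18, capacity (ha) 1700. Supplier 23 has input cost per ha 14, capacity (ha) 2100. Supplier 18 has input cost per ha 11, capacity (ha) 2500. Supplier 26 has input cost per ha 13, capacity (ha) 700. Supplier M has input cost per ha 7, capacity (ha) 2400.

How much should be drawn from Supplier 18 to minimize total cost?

Fill from the cheapest provider first.
Supplier M (7): use full 2400 — 900 ha to go.
Take 900 from Supplier 18 at 11 to finish.
Supplier 26, Supplier 23, Supplier H, Supplier 29, Supplier X: unused.

900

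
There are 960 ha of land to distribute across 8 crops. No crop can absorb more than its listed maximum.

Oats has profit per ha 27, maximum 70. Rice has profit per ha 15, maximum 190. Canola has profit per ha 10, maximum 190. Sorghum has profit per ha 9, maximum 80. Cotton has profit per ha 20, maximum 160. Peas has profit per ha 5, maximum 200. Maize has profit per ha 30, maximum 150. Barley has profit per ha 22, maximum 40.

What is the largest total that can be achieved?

16340

Order the crops by profit per ha: Maize 30 > Oats 27 > Barley 22 > Cotton 20 > Rice 15 > Canola 10 > Sorghum 9 > Peas 5.
Maize takes 150 to reach its cap of 150 ; 810 left.
Oats takes 70 to reach its cap of 70 ; 740 left.
Barley takes 40 to reach its cap of 40 ; 700 left.
Give Cotton 160 to hit its cap of 160 ; 540 left.
Rice takes 190 to reach its cap of 190 ; 350 left.
Canola: +190 to 190 (cap) ; 160 left.
Sorghum: +80 to 80 (cap) ; 80 left.
Only 80 left; Peas takes them to reach 80.
Total = 27×70 + 15×190 + 10×190 + 9×80 + 20×160 + 5×80 + 30×150 + 22×40 = 16340.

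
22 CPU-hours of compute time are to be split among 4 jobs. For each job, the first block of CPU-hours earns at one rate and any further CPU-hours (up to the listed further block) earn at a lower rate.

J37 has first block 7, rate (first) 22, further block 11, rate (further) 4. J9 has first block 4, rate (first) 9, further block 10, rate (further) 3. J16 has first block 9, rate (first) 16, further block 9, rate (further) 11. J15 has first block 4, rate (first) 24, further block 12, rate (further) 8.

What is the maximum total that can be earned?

Order all 8 blocks by rate: J15/T1 24 > J37/T1 22 > J16/T1 16 > J16/T2 11 > J9/T1 9 > J15/T2 8 > J37/T2 4 > J9/T2 3.
Fill J15 T1 block (4 at 24) → 18 left.
Fill J37 T1 block (7 at 22) → 11 left.
J16 T1 at 16: fill all 9 → 2 left.
J16 T2 at 11: only 2 left, fill 2.
Total = 24×4 + 22×7 + 16×9 + 11×2 = 416.

416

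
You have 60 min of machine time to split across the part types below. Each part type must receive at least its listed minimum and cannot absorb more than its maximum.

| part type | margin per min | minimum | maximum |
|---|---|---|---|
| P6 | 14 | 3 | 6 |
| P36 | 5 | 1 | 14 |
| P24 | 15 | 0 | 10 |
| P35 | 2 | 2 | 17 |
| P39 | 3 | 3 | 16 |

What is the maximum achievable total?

380

Meeting every minimum uses 3+1+0+2+3 = 9 min, leaving 51.
Order the part types by margin per min: P24 15 > P6 14 > P36 5 > P39 3 > P35 2.
Give P24 10 more to hit its cap of 10 → 41 left.
Give P6 3 more to hit its cap of 6 → 38 left.
Give P36 13 more to hit its cap of 14 → 25 left.
P39: +13 to 16 (cap) → 12 left.
P35: +12 (room for 15) → 14. Pool exhausted.
Total = 14×6 + 5×14 + 15×10 + 2×14 + 3×16 = 380.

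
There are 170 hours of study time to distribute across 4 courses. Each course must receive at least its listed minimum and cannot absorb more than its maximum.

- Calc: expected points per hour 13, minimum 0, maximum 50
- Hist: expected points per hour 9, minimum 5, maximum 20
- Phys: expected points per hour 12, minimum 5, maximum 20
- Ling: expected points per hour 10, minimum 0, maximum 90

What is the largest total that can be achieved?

Meeting every minimum uses 0+5+5+0 = 10 hours, leaving 160.
Order the courses by expected points per hour: Calc 13 > Phys 12 > Ling 10 > Hist 9.
Calc takes 50 more to reach its cap of 50 — 110 left.
Give Phys 15 more to hit its cap of 20 — 95 left.
Ling: +90 to 90 (cap) — 5 left.
Only 5 left; Hist takes them to reach 10.
Total = 13×50 + 9×10 + 12×20 + 10×90 = 1880.

1880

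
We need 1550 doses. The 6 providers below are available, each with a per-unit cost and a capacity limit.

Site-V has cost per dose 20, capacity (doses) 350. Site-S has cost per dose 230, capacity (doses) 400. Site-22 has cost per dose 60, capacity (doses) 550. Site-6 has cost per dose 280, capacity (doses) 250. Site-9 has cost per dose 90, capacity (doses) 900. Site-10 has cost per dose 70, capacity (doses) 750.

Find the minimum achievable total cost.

Cheapest first:
Take 350 from Site-V at 20 ; need 1200 more.
Take 550 from Site-22 at 60 ; need 650 more.
Site-10 (70): take the remaining 650 ; done.
Site-9, Site-S, Site-6: unused.
Cost = 350×20 + 550×60 + 650×70 = 85500.

85500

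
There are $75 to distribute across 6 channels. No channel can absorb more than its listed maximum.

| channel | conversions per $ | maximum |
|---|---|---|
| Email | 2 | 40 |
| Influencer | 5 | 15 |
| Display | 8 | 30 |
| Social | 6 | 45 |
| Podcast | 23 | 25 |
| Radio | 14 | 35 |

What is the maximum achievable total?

1185

Rank by conversions per $: Podcast 23 > Radio 14 > Display 8 > Social 6 > Influencer 5 > Email 2.
Podcast: +25 to 25 (cap) — 50 left.
Radio takes 35 to reach its cap of 35 — 15 left.
Only 15 left; Display takes them to reach 15.
Total = 8×15 + 23×25 + 14×35 = 1185.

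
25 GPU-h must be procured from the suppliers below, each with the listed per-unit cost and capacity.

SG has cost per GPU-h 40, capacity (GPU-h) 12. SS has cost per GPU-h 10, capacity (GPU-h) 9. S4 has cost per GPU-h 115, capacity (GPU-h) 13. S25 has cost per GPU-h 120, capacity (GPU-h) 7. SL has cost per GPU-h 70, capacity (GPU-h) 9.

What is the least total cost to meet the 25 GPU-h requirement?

850

Cheapest first:
SS (10): use full 9 — 16 GPU-h to go.
SG (40): use full 12 — 4 GPU-h to go.
Take 4 from SL at 70 to finish.
S4, S25: unused.
Cost = 9×10 + 12×40 + 4×70 = 850.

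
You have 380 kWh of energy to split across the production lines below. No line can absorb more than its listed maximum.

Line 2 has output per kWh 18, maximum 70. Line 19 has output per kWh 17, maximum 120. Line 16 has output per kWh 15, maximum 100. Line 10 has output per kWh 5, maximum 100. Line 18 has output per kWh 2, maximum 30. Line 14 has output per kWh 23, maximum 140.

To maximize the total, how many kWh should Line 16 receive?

Rank by output per kWh: Line 14 23 > Line 2 18 > Line 19 17 > Line 16 15 > Line 10 5 > Line 18 2.
Line 14 takes 140 to reach its cap of 140 → 240 left.
Give Line 2 70 to hit its cap of 70 → 170 left.
Line 19: +120 to 120 (cap) → 50 left.
Only 50 left; Line 16 takes them to reach 50.

50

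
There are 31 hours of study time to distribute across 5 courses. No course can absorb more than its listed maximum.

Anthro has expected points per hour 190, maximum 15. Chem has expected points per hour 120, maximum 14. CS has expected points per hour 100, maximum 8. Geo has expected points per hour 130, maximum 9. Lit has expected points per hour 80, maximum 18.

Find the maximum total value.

Highest expected points per hour first: Anthro 190 > Geo 130 > Chem 120 > CS 100 > Lit 80.
Give Anthro 15 to hit its cap of 15 → 16 left.
Geo: +9 to 9 (cap) → 7 left.
Chem has room for 14 but only 7 remain, so it gets 7.
Total = 190×15 + 120×7 + 130×9 = 4860.

4860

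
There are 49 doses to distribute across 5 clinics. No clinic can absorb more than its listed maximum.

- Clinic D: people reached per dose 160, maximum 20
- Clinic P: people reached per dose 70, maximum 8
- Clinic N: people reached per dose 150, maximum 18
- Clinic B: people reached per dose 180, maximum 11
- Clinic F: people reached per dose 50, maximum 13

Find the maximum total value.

Rank by people reached per dose: Clinic B 180 > Clinic D 160 > Clinic N 150 > Clinic P 70 > Clinic F 50.
Give Clinic B 11 to hit its cap of 11 ; 38 left.
Clinic D takes 20 to reach its cap of 20 ; 18 left.
Clinic N: +18 to 18 (cap) ; 0 left.
Total = 160×20 + 150×18 + 180×11 = 7880.

7880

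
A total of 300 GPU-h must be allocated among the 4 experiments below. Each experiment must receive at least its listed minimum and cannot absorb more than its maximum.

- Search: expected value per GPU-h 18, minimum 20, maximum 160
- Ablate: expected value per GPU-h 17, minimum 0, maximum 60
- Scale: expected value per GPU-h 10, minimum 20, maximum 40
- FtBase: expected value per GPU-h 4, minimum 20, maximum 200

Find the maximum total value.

Meeting every minimum uses 20+0+20+20 = 60 GPU-h, leaving 240.
Rank by expected value per GPU-h: Search 18 > Ablate 17 > Scale 10 > FtBase 4.
Give Search 140 more to hit its cap of 160 → 100 left.
Ablate: +60 to 60 (cap) → 40 left.
Give Scale 20 more to hit its cap of 40 → 20 left.
FtBase: +20 (room for 180) → 40. Pool exhausted.
Total = 18×160 + 17×60 + 10×40 + 4×40 = 4460.

4460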